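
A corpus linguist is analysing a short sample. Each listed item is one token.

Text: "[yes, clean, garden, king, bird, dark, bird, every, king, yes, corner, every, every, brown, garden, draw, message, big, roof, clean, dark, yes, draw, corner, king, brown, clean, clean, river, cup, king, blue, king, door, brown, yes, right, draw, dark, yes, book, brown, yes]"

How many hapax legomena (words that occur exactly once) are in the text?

Frequencies: yes:6, king:5, clean:4, brown:4, dark:3, every:3, draw:3, garden:2, bird:2, corner:2, message:1, big:1, roof:1, river:1, cup:1, blue:1, door:1, right:1, book:1
Hapax (freq=1): big, blue, book, cup, door, message, right, river, roof

9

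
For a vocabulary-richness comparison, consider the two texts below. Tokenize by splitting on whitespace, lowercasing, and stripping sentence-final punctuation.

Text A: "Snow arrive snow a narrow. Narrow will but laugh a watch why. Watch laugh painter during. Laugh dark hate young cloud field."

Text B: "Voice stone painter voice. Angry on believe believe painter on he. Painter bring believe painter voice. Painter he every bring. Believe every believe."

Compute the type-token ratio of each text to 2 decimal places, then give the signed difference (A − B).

0.34

TTR(A) = 16/22 = 0.73
TTR(B) = 9/23 = 0.39
Difference = 0.73 − 0.39 = 0.34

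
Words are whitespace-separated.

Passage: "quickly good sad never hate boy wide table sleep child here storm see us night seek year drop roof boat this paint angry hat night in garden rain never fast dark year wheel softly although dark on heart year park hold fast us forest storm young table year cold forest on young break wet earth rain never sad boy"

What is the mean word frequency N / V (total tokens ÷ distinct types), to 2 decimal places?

N = 59 tokens, V = 42 types.
Mean frequency = N / V = 59 / 42 = 1.40

1.40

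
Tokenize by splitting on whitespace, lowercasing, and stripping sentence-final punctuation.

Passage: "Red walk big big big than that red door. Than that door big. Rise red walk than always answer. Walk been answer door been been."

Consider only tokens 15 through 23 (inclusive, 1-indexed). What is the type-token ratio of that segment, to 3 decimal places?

Segment tokens 15–23: red, walk, than, always, answer, walk, been, answer, door
Segment N = 9, segment V = 7.
TTR = 7 / 9 = 0.778

0.778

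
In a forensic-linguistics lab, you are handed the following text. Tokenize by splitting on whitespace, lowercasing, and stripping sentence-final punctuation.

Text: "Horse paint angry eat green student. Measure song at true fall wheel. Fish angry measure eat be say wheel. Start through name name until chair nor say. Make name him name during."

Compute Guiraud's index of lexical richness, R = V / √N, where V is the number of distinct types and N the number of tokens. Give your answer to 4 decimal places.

N = 32, V = 24.
√N = 5.656854
R = 24 / 5.656854 = 4.2426

4.2426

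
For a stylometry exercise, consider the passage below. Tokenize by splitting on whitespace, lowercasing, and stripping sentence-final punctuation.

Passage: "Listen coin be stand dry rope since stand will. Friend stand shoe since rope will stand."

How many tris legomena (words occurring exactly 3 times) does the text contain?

Frequencies: stand:4, rope:2, since:2, will:2, listen:1, coin:1, be:1, dry:1, friend:1, shoe:1
Words with frequency 3: (none)

0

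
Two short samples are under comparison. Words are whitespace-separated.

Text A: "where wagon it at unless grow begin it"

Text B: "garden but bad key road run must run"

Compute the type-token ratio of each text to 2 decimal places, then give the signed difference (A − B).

0.00

TTR(A) = 7/8 = 0.88
TTR(B) = 7/8 = 0.88
Difference = 0.88 − 0.88 = 0.00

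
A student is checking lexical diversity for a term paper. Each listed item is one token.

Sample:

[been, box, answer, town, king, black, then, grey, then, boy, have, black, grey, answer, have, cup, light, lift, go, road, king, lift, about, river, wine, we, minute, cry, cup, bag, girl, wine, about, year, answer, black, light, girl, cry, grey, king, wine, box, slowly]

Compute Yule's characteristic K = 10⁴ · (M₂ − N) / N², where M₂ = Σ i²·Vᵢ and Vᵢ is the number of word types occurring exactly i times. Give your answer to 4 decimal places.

Frequencies: answer:3, king:3, black:3, grey:3, wine:3, box:2, then:2, have:2, cup:2, light:2, lift:2, about:2, cry:2, girl:2, been:1, town:1, boy:1, go:1, road:1, river:1, … (5 more, each freq 1)
N = 44. Frequency spectrum: V_1=11, V_2=9, V_3=5
M₂ = 1²·11 + 2²·9 + 3²·5 = 92
K = 10000 × (92 − 44) / 44² = 247.9339

247.9339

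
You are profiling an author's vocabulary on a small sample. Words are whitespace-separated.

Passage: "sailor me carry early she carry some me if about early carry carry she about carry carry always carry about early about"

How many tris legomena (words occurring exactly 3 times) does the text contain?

1

Frequencies: carry:7, about:4, early:3, me:2, she:2, sailor:1, some:1, if:1, always:1
Words with frequency 3: early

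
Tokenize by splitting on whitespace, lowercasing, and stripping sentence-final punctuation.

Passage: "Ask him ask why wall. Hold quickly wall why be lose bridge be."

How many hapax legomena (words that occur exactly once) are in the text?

Frequencies: ask:2, why:2, wall:2, be:2, him:1, hold:1, quickly:1, lose:1, bridge:1
Hapax (freq=1): bridge, him, hold, lose, quickly

5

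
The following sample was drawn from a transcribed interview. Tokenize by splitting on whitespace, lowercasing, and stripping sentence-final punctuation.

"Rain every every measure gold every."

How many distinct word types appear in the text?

4

Distinct types: {every, gold, measure, rain}
V = 4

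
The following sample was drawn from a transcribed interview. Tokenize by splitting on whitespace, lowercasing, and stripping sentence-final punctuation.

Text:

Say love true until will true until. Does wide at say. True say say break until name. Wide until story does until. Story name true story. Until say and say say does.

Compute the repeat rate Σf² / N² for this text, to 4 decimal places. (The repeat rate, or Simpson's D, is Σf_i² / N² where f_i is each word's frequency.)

0.1289

Frequencies: say:7, until:6, true:4, does:3, story:3, wide:2, name:2, love:1, will:1, at:1, break:1, and:1
Σf² = 132; N² = 1024
Repeat rate = 132 / 1024 = 0.1289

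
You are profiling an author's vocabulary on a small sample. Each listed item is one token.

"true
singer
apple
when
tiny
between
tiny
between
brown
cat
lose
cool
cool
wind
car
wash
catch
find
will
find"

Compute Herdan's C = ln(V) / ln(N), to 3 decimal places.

0.926

N = 20, V = 16.
ln(V) = 2.772589, ln(N) = 2.995732
C = 2.772589 / 2.995732 = 0.926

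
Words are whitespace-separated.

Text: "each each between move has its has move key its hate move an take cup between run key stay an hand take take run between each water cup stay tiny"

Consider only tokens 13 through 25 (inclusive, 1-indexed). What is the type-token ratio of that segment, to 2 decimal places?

Segment tokens 13–25: an, take, cup, between, run, key, stay, an, hand, take, take, run, between
Segment N = 13, segment V = 8.
TTR = 8 / 13 = 0.62

0.62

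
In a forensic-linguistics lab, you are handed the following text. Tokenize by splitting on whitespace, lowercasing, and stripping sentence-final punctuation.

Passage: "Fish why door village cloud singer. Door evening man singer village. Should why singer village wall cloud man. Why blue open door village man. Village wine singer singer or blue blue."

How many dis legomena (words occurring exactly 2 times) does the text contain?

1

Frequencies: village:5, singer:5, why:3, door:3, man:3, blue:3, cloud:2, fish:1, evening:1, should:1, wall:1, open:1, wine:1, or:1
Words with frequency 2: cloud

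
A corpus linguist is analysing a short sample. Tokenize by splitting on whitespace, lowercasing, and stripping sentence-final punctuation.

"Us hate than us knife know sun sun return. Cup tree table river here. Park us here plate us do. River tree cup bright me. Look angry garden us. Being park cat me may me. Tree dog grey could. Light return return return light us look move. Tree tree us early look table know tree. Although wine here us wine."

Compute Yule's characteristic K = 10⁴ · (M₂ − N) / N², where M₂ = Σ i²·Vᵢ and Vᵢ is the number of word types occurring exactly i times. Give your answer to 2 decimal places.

Frequencies: us:8, tree:6, return:4, here:3, me:3, look:3, know:2, sun:2, cup:2, table:2, river:2, park:2, light:2, wine:2, hate:1, than:1, knife:1, plate:1, do:1, bright:1, … (11 more, each freq 1)
N = 60. Frequency spectrum: V_1=17, V_2=8, V_3=3, V_4=1, V_6=1, V_8=1
M₂ = 1²·17 + 2²·8 + 3²·3 + 4²·1 + 6²·1 + 8²·1 = 192
K = 10000 × (192 − 60) / 60² = 366.67

366.67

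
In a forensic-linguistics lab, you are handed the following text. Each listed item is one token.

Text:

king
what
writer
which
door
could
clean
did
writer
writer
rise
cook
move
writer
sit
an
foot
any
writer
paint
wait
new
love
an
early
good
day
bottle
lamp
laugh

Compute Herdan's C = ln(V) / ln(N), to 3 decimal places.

N = 30, V = 25.
ln(V) = 3.218876, ln(N) = 3.401197
C = 3.218876 / 3.401197 = 0.946

0.946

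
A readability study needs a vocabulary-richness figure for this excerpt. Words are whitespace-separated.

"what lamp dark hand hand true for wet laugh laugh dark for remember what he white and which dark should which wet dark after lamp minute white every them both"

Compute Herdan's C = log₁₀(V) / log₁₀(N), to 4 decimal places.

0.8657

N = 30, V = 19.
log₁₀(V) = 1.278754, log₁₀(N) = 1.477121
C = 1.278754 / 1.477121 = 0.8657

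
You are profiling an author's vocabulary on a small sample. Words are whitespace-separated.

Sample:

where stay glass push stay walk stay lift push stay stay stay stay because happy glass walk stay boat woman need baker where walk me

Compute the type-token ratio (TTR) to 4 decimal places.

0.5200

N = 25 tokens, V = 13 types.
TTR = V / N = 13 / 25 = 0.5200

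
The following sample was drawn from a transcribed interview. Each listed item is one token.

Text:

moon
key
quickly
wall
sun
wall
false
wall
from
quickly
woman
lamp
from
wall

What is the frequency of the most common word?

4

Frequencies: wall:4, quickly:2, from:2, moon:1, key:1, sun:1, false:1, woman:1, lamp:1
Most common: 'wall' with frequency 4.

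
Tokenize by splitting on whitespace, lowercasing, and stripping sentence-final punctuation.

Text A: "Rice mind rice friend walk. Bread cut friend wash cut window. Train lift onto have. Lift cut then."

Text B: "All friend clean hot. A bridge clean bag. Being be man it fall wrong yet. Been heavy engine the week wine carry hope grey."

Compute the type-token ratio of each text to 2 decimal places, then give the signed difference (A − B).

TTR(A) = 13/18 = 0.72
TTR(B) = 23/24 = 0.96
Difference = 0.72 − 0.96 = -0.24

-0.24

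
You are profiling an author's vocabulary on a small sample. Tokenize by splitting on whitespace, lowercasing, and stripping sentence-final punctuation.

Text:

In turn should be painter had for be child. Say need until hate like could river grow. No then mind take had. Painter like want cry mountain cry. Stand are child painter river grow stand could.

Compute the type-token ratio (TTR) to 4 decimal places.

0.6944

N = 36 tokens, V = 25 types.
TTR = V / N = 25 / 36 = 0.6944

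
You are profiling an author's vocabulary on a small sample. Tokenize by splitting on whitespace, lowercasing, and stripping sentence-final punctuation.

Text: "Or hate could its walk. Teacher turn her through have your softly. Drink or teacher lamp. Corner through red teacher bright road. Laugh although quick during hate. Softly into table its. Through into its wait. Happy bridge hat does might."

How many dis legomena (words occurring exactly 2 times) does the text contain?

Frequencies: its:3, teacher:3, through:3, or:2, hate:2, softly:2, into:2, could:1, walk:1, turn:1, her:1, have:1, your:1, drink:1, lamp:1, corner:1, red:1, bright:1, road:1, laugh:1, … (10 more, each freq 1)
Words with frequency 2: hate, into, or, softly

4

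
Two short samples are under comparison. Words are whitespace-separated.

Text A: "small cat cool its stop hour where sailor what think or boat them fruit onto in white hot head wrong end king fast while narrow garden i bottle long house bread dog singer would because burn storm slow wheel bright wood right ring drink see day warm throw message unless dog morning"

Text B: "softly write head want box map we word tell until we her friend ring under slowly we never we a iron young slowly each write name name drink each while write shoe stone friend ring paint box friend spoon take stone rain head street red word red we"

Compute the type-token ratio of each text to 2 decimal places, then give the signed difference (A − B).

TTR(A) = 51/52 = 0.98
TTR(B) = 31/48 = 0.65
Difference = 0.98 − 0.65 = 0.33

0.33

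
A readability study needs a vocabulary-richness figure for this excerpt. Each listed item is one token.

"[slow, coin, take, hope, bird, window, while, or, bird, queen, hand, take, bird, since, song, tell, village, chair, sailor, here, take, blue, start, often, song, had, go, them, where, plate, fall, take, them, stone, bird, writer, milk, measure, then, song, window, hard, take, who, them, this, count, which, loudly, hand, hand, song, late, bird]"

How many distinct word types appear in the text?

38

Distinct types: {bird, blue, chair, coin, count, fall, go, had, hand, hard, here, hope, late, loudly, measure, milk, often, or, plate, queen, sailor, since, slow, song, start, stone, take, tell, them, then, this, village, where, which, while, who, window, writer}
V = 38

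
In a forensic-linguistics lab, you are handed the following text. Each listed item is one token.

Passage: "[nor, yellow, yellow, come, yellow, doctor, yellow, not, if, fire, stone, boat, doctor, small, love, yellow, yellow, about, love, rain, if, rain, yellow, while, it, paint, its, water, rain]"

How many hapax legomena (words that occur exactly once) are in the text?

13

Frequencies: yellow:7, rain:3, doctor:2, if:2, love:2, nor:1, come:1, not:1, fire:1, stone:1, boat:1, small:1, about:1, while:1, it:1, paint:1, its:1, water:1
Hapax (freq=1): about, boat, come, fire, it, its, nor, not, paint, small, stone, water, while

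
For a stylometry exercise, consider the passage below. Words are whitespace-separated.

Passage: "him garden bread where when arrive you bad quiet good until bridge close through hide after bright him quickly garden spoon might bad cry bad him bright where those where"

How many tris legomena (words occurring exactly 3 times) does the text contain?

Frequencies: him:3, where:3, bad:3, garden:2, bright:2, bread:1, when:1, arrive:1, you:1, quiet:1, good:1, until:1, bridge:1, close:1, through:1, hide:1, after:1, quickly:1, spoon:1, might:1, … (2 more, each freq 1)
Words with frequency 3: bad, him, where

3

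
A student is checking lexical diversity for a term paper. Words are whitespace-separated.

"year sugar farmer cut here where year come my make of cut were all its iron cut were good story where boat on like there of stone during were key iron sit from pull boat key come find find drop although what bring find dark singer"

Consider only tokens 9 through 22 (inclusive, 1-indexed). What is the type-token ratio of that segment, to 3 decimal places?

Segment tokens 9–22: my, make, of, cut, were, all, its, iron, cut, were, good, story, where, boat
Segment N = 14, segment V = 12.
TTR = 12 / 14 = 0.857

0.857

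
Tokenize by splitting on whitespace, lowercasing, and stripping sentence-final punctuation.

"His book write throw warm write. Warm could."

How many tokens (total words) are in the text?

Tokens: his, book, write, throw, warm, write, warm, could
N = 8

8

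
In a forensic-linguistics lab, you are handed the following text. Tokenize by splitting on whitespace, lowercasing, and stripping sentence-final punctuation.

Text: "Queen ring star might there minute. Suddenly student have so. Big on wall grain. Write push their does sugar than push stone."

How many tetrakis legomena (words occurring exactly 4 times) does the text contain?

Frequencies: push:2, queen:1, ring:1, star:1, might:1, there:1, minute:1, suddenly:1, student:1, have:1, so:1, big:1, on:1, wall:1, grain:1, write:1, their:1, does:1, sugar:1, than:1, … (1 more, each freq 1)
Words with frequency 4: (none)

0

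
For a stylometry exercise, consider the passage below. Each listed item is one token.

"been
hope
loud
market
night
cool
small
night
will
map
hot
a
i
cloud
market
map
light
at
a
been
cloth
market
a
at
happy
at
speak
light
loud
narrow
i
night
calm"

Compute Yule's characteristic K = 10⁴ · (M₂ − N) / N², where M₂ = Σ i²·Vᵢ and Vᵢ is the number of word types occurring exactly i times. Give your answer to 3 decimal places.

Frequencies: market:3, night:3, a:3, at:3, been:2, loud:2, map:2, i:2, light:2, hope:1, cool:1, small:1, will:1, hot:1, cloud:1, cloth:1, happy:1, speak:1, narrow:1, calm:1
N = 33. Frequency spectrum: V_1=11, V_2=5, V_3=4
M₂ = 1²·11 + 2²·5 + 3²·4 = 67
K = 10000 × (67 − 33) / 33² = 312.213

312.213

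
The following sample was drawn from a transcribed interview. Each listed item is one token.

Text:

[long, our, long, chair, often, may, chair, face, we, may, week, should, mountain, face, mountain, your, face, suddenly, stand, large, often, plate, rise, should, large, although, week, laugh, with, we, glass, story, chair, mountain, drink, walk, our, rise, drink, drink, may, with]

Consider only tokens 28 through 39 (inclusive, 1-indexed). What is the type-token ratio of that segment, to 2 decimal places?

0.92

Segment tokens 28–39: laugh, with, we, glass, story, chair, mountain, drink, walk, our, rise, drink
Segment N = 12, segment V = 11.
TTR = 11 / 12 = 0.92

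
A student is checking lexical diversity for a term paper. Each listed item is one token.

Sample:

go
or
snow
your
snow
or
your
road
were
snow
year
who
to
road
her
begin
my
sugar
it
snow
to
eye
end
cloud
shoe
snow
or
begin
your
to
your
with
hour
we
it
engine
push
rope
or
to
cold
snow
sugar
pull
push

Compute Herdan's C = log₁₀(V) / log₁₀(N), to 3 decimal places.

0.856

N = 45, V = 26.
log₁₀(V) = 1.414973, log₁₀(N) = 1.653213
C = 1.414973 / 1.653213 = 0.856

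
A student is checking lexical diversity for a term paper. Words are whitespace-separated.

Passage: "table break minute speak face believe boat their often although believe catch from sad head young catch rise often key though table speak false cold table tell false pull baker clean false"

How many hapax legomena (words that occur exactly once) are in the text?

Frequencies: table:3, false:3, speak:2, believe:2, often:2, catch:2, break:1, minute:1, face:1, boat:1, their:1, although:1, from:1, sad:1, head:1, young:1, rise:1, key:1, though:1, cold:1, … (4 more, each freq 1)
Hapax (freq=1): although, baker, boat, break, clean, cold, face, from, head, key, minute, pull, rise, sad, tell, their, though, young

18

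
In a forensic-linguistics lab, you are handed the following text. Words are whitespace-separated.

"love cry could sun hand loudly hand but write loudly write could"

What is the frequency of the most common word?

Frequencies: could:2, hand:2, loudly:2, write:2, love:1, cry:1, sun:1, but:1
Most common: 'could' with frequency 2.

2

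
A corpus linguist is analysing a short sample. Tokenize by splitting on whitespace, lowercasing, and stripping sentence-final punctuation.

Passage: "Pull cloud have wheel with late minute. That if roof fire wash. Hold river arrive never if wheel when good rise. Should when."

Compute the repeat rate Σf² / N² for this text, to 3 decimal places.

Frequencies: wheel:2, if:2, when:2, pull:1, cloud:1, have:1, with:1, late:1, minute:1, that:1, roof:1, fire:1, wash:1, hold:1, river:1, arrive:1, never:1, good:1, rise:1, should:1
Σf² = 29; N² = 529
Repeat rate = 29 / 529 = 0.055

0.055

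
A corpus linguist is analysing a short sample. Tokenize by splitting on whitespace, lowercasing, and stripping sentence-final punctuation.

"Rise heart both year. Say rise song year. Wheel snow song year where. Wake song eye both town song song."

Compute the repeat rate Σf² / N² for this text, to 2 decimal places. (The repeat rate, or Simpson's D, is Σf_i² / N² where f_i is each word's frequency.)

Frequencies: song:5, year:3, rise:2, both:2, heart:1, say:1, wheel:1, snow:1, where:1, wake:1, eye:1, town:1
Σf² = 50; N² = 400
Repeat rate = 50 / 400 = 0.13

0.13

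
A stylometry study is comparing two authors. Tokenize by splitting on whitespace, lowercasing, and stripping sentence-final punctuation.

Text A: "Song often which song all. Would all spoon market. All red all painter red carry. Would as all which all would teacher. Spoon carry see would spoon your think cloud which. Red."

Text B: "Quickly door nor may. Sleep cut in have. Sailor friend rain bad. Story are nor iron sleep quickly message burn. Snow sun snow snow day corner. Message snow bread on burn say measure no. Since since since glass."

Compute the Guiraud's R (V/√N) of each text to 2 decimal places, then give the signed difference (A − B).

A: V=16, N=32, R=2.83
B: V=28, N=38, R=4.54
Difference = 2.83 − 4.54 = -1.71

-1.71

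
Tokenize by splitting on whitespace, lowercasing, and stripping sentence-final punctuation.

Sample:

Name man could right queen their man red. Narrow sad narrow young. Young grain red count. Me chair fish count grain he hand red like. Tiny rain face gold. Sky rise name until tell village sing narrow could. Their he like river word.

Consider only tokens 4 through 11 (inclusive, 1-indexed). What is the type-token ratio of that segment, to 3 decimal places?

0.875

Segment tokens 4–11: right, queen, their, man, red, narrow, sad, narrow
Segment N = 8, segment V = 7.
TTR = 7 / 8 = 0.875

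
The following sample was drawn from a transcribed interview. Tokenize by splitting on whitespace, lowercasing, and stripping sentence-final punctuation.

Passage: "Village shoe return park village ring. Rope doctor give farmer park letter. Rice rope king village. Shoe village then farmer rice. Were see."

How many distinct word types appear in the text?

Distinct types: {doctor, farmer, give, king, letter, park, return, rice, ring, rope, see, shoe, then, village, were}
V = 15

15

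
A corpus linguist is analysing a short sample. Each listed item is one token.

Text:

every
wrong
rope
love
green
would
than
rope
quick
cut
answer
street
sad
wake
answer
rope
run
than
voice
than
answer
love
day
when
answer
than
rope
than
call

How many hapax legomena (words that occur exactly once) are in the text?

Frequencies: than:5, rope:4, answer:4, love:2, every:1, wrong:1, green:1, would:1, quick:1, cut:1, street:1, sad:1, wake:1, run:1, voice:1, day:1, when:1, call:1
Hapax (freq=1): call, cut, day, every, green, quick, run, sad, street, voice, wake, when, would, wrong

14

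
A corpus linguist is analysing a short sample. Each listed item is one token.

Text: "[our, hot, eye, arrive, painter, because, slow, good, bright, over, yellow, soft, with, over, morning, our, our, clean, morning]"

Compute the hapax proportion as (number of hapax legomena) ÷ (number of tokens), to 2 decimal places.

0.63

Frequencies: our:3, over:2, morning:2, hot:1, eye:1, arrive:1, painter:1, because:1, slow:1, good:1, bright:1, yellow:1, soft:1, with:1, clean:1
Hapax count = 12; token count = 19.
Ratio = 12 / 19 = 0.63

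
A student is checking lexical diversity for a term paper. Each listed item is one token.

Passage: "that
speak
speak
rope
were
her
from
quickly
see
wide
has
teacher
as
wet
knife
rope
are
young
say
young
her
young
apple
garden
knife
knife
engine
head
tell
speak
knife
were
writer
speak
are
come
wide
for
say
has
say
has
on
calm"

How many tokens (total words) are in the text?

44

Tokens: that, speak, speak, rope, were, her, from, quickly, see, wide, has, teacher, as, wet, knife, rope, are, young, say, young, her, young, apple, garden, knife, knife, engine, head, tell, speak, knife, were, writer, speak, are, come, wide, for, say, has, say, has, on, calm
N = 44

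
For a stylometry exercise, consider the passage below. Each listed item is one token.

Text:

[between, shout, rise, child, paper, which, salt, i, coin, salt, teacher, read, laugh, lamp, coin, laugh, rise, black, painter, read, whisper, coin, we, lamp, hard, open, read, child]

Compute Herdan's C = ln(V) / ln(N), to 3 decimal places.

0.884

N = 28, V = 19.
ln(V) = 2.944439, ln(N) = 3.332205
C = 2.944439 / 3.332205 = 0.884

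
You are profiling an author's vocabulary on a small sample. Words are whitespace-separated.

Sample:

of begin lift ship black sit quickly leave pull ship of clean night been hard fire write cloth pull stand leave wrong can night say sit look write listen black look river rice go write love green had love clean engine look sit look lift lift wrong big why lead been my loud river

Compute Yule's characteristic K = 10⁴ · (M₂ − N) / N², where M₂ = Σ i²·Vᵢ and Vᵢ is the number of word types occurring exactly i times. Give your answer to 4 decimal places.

Frequencies: look:4, lift:3, sit:3, write:3, of:2, ship:2, black:2, leave:2, pull:2, clean:2, night:2, been:2, wrong:2, river:2, love:2, begin:1, quickly:1, hard:1, fire:1, cloth:1, … (14 more, each freq 1)
N = 54. Frequency spectrum: V_1=19, V_2=11, V_3=3, V_4=1
M₂ = 1²·19 + 2²·11 + 3²·3 + 4²·1 = 106
K = 10000 × (106 − 54) / 54² = 178.3265

178.3265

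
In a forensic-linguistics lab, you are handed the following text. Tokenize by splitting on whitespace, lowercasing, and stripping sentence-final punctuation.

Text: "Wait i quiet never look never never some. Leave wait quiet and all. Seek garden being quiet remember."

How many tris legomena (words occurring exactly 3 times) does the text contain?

Frequencies: quiet:3, never:3, wait:2, i:1, look:1, some:1, leave:1, and:1, all:1, seek:1, garden:1, being:1, remember:1
Words with frequency 3: never, quiet

2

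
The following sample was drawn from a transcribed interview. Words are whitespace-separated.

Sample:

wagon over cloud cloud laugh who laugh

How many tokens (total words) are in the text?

Tokens: wagon, over, cloud, cloud, laugh, who, laugh
N = 7

7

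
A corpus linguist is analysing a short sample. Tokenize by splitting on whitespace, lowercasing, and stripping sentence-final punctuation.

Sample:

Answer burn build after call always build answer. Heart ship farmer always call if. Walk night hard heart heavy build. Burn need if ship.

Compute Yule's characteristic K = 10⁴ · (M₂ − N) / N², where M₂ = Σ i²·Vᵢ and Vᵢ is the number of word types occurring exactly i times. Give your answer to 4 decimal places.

Frequencies: build:3, answer:2, burn:2, call:2, always:2, heart:2, ship:2, if:2, after:1, farmer:1, walk:1, night:1, hard:1, heavy:1, need:1
N = 24. Frequency spectrum: V_1=7, V_2=7, V_3=1
M₂ = 1²·7 + 2²·7 + 3²·1 = 44
K = 10000 × (44 − 24) / 24² = 347.2222

347.2222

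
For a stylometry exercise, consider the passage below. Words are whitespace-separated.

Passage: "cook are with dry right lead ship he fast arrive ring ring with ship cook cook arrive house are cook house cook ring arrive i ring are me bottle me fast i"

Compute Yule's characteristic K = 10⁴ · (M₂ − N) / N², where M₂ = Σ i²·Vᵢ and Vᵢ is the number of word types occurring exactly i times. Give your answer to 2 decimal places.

546.88

Frequencies: cook:5, ring:4, are:3, arrive:3, with:2, ship:2, fast:2, house:2, i:2, me:2, dry:1, right:1, lead:1, he:1, bottle:1
N = 32. Frequency spectrum: V_1=5, V_2=6, V_3=2, V_4=1, V_5=1
M₂ = 1²·5 + 2²·6 + 3²·2 + 4²·1 + 5²·1 = 88
K = 10000 × (88 − 32) / 32² = 546.88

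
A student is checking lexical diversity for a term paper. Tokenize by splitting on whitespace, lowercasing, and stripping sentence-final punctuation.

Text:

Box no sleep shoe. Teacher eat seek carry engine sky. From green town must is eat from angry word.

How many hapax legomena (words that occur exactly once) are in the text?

15

Frequencies: eat:2, from:2, box:1, no:1, sleep:1, shoe:1, teacher:1, seek:1, carry:1, engine:1, sky:1, green:1, town:1, must:1, is:1, angry:1, word:1
Hapax (freq=1): angry, box, carry, engine, green, is, must, no, seek, shoe, sky, sleep, teacher, town, word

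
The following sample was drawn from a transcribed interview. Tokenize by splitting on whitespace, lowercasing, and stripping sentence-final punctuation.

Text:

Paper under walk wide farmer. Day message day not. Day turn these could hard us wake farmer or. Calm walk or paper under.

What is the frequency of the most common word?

3

Frequencies: day:3, paper:2, under:2, walk:2, farmer:2, or:2, wide:1, message:1, not:1, turn:1, these:1, could:1, hard:1, us:1, wake:1, calm:1
Most common: 'day' with frequency 3.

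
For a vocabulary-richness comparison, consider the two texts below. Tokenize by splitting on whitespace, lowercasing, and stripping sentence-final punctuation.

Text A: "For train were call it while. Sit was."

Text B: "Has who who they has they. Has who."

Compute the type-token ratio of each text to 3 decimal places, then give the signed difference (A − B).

0.625

TTR(A) = 8/8 = 1.000
TTR(B) = 3/8 = 0.375
Difference = 1.000 − 0.375 = 0.625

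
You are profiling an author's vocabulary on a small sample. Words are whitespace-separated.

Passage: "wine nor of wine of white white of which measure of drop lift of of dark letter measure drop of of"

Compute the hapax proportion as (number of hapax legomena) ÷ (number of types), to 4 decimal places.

0.5000

Frequencies: of:8, wine:2, white:2, measure:2, drop:2, nor:1, which:1, lift:1, dark:1, letter:1
Hapax count = 5; type count = 10.
Ratio = 5 / 10 = 0.5000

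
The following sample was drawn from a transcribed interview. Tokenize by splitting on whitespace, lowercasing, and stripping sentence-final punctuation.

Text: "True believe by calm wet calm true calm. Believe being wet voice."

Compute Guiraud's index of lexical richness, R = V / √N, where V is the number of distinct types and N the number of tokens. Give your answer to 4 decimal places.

2.0207

N = 12, V = 7.
√N = 3.464102
R = 7 / 3.464102 = 2.0207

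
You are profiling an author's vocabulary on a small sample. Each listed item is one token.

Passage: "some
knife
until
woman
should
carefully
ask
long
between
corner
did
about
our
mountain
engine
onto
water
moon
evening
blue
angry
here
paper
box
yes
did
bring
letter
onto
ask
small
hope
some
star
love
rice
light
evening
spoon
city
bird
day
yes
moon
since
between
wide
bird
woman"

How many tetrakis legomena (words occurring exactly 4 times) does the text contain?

Frequencies: some:2, woman:2, ask:2, between:2, did:2, onto:2, moon:2, evening:2, yes:2, bird:2, knife:1, until:1, should:1, carefully:1, long:1, corner:1, about:1, our:1, mountain:1, engine:1, … (19 more, each freq 1)
Words with frequency 4: (none)

0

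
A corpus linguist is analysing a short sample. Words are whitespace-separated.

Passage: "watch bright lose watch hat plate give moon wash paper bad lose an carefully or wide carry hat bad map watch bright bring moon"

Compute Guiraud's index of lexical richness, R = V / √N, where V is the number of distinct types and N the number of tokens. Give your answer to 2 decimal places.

N = 24, V = 17.
√N = 4.898979
R = 17 / 4.898979 = 3.47

3.47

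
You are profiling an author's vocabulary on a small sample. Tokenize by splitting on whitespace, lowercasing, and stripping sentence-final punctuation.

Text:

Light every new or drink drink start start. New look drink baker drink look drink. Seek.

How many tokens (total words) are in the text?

Tokens: light, every, new, or, drink, drink, start, start, new, look, drink, baker, drink, look, drink, seek
N = 16

16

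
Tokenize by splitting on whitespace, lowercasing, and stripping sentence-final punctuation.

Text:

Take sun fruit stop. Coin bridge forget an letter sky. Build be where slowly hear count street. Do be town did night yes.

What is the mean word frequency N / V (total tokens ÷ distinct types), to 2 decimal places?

N = 23 tokens, V = 22 types.
Mean frequency = N / V = 23 / 22 = 1.05

1.05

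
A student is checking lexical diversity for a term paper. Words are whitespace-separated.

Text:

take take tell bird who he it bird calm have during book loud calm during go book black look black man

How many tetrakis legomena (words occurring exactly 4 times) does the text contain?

Frequencies: take:2, bird:2, calm:2, during:2, book:2, black:2, tell:1, who:1, he:1, it:1, have:1, loud:1, go:1, look:1, man:1
Words with frequency 4: (none)

0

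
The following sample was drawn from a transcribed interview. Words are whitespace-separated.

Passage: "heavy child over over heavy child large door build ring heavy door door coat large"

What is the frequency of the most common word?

Frequencies: heavy:3, door:3, child:2, over:2, large:2, build:1, ring:1, coat:1
Most common: 'heavy' with frequency 3.

3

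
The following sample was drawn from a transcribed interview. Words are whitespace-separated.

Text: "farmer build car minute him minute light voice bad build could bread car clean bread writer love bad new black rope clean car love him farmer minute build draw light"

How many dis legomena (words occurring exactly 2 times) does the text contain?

7

Frequencies: build:3, car:3, minute:3, farmer:2, him:2, light:2, bad:2, bread:2, clean:2, love:2, voice:1, could:1, writer:1, new:1, black:1, rope:1, draw:1
Words with frequency 2: bad, bread, clean, farmer, him, light, love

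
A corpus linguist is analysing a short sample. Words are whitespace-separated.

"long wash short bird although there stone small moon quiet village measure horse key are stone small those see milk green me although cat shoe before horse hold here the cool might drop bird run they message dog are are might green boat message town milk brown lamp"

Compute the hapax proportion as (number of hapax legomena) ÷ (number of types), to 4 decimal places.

Frequencies: are:3, bird:2, although:2, stone:2, small:2, horse:2, milk:2, green:2, might:2, message:2, long:1, wash:1, short:1, there:1, moon:1, quiet:1, village:1, measure:1, key:1, those:1, … (17 more, each freq 1)
Hapax count = 27; type count = 37.
Ratio = 27 / 37 = 0.7297

0.7297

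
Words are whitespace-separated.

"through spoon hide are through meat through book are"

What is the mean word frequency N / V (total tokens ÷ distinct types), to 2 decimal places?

N = 9 tokens, V = 6 types.
Mean frequency = N / V = 9 / 6 = 1.50

1.50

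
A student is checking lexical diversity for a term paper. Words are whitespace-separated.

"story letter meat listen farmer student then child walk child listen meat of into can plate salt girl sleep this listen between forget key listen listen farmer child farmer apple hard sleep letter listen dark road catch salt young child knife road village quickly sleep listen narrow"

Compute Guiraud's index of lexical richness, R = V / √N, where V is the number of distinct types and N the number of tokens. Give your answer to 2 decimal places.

N = 47, V = 30.
√N = 6.855655
R = 30 / 6.855655 = 4.38

4.38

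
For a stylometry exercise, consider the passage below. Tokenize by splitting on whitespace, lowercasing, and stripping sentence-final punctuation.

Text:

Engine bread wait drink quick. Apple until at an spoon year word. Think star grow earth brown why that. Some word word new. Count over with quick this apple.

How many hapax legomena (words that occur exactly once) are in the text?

22

Frequencies: word:3, quick:2, apple:2, engine:1, bread:1, wait:1, drink:1, until:1, at:1, an:1, spoon:1, year:1, think:1, star:1, grow:1, earth:1, brown:1, why:1, that:1, some:1, … (5 more, each freq 1)
Hapax (freq=1): an, at, bread, brown, count, drink, earth, engine, grow, new, over, some, spoon, star, that, think, this, until, wait, why, with, year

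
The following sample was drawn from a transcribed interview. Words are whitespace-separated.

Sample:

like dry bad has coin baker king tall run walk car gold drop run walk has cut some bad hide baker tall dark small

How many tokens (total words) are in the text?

Tokens: like, dry, bad, has, coin, baker, king, tall, run, walk, car, gold, drop, run, walk, has, cut, some, bad, hide, baker, tall, dark, small
N = 24

24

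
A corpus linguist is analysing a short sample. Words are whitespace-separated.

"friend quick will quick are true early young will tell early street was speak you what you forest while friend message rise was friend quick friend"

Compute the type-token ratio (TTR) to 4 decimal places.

0.6538

N = 26 tokens, V = 17 types.
TTR = V / N = 17 / 26 = 0.6538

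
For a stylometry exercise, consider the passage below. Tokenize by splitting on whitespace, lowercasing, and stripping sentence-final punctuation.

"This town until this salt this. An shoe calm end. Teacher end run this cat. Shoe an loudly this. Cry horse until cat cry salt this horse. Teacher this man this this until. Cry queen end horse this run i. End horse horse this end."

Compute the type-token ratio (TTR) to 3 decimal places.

0.378

N = 45 tokens, V = 17 types.
TTR = V / N = 17 / 45 = 0.378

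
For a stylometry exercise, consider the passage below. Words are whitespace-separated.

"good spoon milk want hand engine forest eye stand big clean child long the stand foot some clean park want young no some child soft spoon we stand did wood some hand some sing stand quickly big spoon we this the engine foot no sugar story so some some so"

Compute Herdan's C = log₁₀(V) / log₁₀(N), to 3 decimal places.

0.861

N = 50, V = 29.
log₁₀(V) = 1.462398, log₁₀(N) = 1.698970
C = 1.462398 / 1.698970 = 0.861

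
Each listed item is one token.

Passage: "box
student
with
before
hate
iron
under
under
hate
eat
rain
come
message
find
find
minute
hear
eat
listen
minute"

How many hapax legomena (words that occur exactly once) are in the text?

10

Frequencies: hate:2, under:2, eat:2, find:2, minute:2, box:1, student:1, with:1, before:1, iron:1, rain:1, come:1, message:1, hear:1, listen:1
Hapax (freq=1): before, box, come, hear, iron, listen, message, rain, student, with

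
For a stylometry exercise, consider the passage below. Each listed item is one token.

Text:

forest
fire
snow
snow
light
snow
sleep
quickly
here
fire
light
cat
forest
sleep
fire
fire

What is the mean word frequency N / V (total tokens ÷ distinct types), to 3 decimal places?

N = 16 tokens, V = 8 types.
Mean frequency = N / V = 16 / 8 = 2.000

2.000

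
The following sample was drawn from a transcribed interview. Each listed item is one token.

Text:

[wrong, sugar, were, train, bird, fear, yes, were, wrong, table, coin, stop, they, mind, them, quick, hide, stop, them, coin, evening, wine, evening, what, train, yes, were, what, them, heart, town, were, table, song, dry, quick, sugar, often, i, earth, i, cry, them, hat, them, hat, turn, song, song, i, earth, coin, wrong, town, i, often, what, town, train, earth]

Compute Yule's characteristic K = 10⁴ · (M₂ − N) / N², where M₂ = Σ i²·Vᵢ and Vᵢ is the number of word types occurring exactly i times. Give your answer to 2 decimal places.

Frequencies: them:5, were:4, i:4, wrong:3, train:3, coin:3, what:3, town:3, song:3, earth:3, sugar:2, yes:2, table:2, stop:2, quick:2, evening:2, often:2, hat:2, bird:1, fear:1, … (8 more, each freq 1)
N = 60. Frequency spectrum: V_1=10, V_2=8, V_3=7, V_4=2, V_5=1
M₂ = 1²·10 + 2²·8 + 3²·7 + 4²·2 + 5²·1 = 162
K = 10000 × (162 − 60) / 60² = 283.33

283.33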